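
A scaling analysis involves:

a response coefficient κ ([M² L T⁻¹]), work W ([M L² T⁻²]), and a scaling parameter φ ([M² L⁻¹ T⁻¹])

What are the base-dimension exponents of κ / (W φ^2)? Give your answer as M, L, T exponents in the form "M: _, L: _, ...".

M: -3, L: 1, T: 3

Collect each base-dimension exponent across the product:
  M: (2) − (1) − 2·(2) = -3
  L: (1) − (2) − 2·(-1) = 1
  T: (-1) − (-2) − 2·(-1) = 3
So the dimensions are [M⁻³ L T³].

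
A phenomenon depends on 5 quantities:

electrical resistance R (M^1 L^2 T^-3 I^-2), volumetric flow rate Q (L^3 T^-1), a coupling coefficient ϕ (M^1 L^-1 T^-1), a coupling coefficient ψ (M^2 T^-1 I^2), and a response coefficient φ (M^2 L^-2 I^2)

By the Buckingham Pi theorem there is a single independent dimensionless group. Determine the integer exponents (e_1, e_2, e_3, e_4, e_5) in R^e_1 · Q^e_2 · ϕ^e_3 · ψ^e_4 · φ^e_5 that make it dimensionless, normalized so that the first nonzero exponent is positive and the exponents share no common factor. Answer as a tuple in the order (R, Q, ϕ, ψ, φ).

(1, -3, -3, 3, -2)

M: e_1·(1) + e_2·(0) + e_3·(1) + e_4·(2) + e_5·(2) = 0
L: e_1·(2) + e_2·(3) + e_3·(-1) + e_4·(0) + e_5·(-2) = 0
T: e_1·(-3) + e_2·(-1) + e_3·(-1) + e_4·(-1) + e_5·(0) = 0
I: e_1·(-2) + e_2·(0) + e_3·(0) + e_4·(2) + e_5·(2) = 0
Solving this homogeneous linear system for the smallest-integer solution (first nonzero entry positive) gives (1, -3, -3, 3, -2).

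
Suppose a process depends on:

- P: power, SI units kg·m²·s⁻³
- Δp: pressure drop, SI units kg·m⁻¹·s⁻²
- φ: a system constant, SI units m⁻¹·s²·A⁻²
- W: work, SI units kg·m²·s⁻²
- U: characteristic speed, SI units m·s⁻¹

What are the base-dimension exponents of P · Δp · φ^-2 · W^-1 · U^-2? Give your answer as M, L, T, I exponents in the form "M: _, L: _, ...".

M: 1, L: -1, T: -5, I: 4

Collect each base-dimension exponent across the product:
  M: (1) + (1) − 2·(0) − (1) − 2·(0) = 1
  L: (2) + (-1) − 2·(-1) − (2) − 2·(1) = -1
  T: (-3) + (-2) − 2·(2) − (-2) − 2·(-1) = -5
  I: (0) + (0) − 2·(-2) − (0) − 2·(0) = 4
So the dimensions are [M L⁻¹ T⁻⁵ I⁴].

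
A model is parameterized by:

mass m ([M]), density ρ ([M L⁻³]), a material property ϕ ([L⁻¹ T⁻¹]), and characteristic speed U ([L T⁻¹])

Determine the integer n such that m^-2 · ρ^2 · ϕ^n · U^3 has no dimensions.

-3

Balance the L exponent: (-1)·n from ϕ, plus −2·(0) + 2·(-3) + 3·(1) = -3 from the rest, must sum to zero.
−n − 3 = 0, so n = -3.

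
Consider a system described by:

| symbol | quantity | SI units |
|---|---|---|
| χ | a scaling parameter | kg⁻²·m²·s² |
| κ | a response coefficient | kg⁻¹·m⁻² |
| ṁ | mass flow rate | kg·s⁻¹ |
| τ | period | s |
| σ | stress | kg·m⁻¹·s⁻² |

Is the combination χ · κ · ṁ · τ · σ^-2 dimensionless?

no

Sum the exponent of each base dimension across the product:
  M: [χ]_M + [κ]_M + [ṁ]_M + [τ]_M − 2·[σ]_M = (-2) + (-1) + (1) + (0) − 2·(1) = -4
  L: [χ]_L + [κ]_L + [ṁ]_L + [τ]_L − 2·[σ]_L = (2) + (-2) + (0) + (0) − 2·(-1) = 2
  T: [χ]_T + [κ]_T + [ṁ]_T + [τ]_T − 2·[σ]_T = (2) + (0) + (-1) + (1) − 2·(-2) = 6
Net dimensions [M⁻⁴ L² T⁶] ≠ [1] — not dimensionless.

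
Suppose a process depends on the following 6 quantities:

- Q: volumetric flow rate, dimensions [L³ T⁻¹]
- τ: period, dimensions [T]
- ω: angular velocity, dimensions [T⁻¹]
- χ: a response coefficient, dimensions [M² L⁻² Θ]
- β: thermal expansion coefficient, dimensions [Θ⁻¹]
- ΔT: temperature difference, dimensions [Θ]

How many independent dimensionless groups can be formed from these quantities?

There are 6 variables and 4 base dimensions (M, L, T, Θ).
The dimension matrix has rank 4.
Independent dimensionless groups: 6 − 4 = 2.

2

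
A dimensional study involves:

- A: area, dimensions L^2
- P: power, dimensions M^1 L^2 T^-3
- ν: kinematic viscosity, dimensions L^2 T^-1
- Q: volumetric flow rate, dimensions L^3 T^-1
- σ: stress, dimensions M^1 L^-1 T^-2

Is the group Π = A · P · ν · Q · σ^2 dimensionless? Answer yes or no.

no

Sum the exponent of each base dimension across the product:
  M: [A]_M + [P]_M + [ν]_M + [Q]_M + 2·[σ]_M = (0) + (1) + (0) + (0) + 2·(1) = 3
  L: [A]_L + [P]_L + [ν]_L + [Q]_L + 2·[σ]_L = (2) + (2) + (2) + (3) + 2·(-1) = 7
  T: [A]_T + [P]_T + [ν]_T + [Q]_T + 2·[σ]_T = (0) + (-3) + (-1) + (-1) + 2·(-2) = -9
Net dimensions [M³ L⁷ T⁻⁹] ≠ [1] — not dimensionless.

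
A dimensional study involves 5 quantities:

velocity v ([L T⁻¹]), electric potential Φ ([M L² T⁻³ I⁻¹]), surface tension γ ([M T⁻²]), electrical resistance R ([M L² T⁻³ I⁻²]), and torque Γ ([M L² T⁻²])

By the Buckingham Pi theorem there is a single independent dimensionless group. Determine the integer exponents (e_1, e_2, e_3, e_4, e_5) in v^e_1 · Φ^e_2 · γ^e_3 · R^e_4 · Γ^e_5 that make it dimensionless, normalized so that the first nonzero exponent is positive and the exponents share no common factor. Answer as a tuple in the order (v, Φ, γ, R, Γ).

M: e_1·(0) + e_2·(1) + e_3·(1) + e_4·(1) + e_5·(1) = 0
L: e_1·(1) + e_2·(2) + e_3·(0) + e_4·(2) + e_5·(2) = 0
T: e_1·(-1) + e_2·(-3) + e_3·(-2) + e_4·(-3) + e_5·(-2) = 0
I: e_1·(0) + e_2·(-1) + e_3·(0) + e_4·(-2) + e_5·(0) = 0
Solving this homogeneous linear system for the smallest-integer solution (first nonzero entry positive) gives (2, -4, 1, 2, 1).

(2, -4, 1, 2, 1)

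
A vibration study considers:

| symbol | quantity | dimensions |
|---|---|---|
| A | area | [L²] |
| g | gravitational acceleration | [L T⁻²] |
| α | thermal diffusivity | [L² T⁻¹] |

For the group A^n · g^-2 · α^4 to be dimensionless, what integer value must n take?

Balance the L exponent: (2)·n from A, plus −2·(1) + 4·(2) = 6 from the rest, must sum to zero.
2n + 6 = 0, so n = -3.

-3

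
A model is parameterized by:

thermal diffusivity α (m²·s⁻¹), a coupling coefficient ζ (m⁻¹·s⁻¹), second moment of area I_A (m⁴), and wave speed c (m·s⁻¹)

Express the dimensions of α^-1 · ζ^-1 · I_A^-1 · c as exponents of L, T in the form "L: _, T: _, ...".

L: -4, T: 1

Collect each base-dimension exponent across the product:
  L: −(2) − (-1) − (4) + (1) = -4
  T: −(-1) − (-1) − (0) + (-1) = 1
So the dimensions are [L⁻⁴ T].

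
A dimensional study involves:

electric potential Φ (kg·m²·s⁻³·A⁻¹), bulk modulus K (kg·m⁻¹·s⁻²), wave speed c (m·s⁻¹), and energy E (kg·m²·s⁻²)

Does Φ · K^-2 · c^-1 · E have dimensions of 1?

Sum the exponent of each base dimension across the product:
  M: [Φ]_M − 2·[K]_M − [c]_M + [E]_M = (1) − 2·(1) − (0) + (1) = 0
  L: [Φ]_L − 2·[K]_L − [c]_L + [E]_L = (2) − 2·(-1) − (1) + (2) = 5
  T: [Φ]_T − 2·[K]_T − [c]_T + [E]_T = (-3) − 2·(-2) − (-1) + (-2) = 0
  I: [Φ]_I − 2·[K]_I − [c]_I + [E]_I = (-1) − 2·(0) − (0) + (0) = -1
Net dimensions [L⁵ I⁻¹] ≠ [1] — not dimensionless.

no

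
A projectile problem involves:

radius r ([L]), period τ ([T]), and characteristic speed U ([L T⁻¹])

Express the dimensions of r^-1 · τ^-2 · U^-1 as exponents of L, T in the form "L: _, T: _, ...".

L: -2, T: -1

Collect each base-dimension exponent across the product:
  L: −(1) − 2·(0) − (1) = -2
  T: −(0) − 2·(1) − (-1) = -1
So the dimensions are [L⁻² T⁻¹].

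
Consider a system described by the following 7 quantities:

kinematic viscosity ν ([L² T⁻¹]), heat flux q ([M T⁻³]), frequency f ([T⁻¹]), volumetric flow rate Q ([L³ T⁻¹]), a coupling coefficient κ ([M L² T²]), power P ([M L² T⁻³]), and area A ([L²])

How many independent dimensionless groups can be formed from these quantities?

4

There are 7 variables and 3 base dimensions (M, L, T).
The dimension matrix has rank 3.
Independent dimensionless groups: 7 − 3 = 4.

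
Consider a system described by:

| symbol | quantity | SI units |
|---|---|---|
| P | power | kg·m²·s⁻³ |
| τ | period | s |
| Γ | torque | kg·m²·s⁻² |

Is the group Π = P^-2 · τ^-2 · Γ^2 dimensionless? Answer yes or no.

Sum the exponent of each base dimension across the product:
  M: −2·[P]_M − 2·[τ]_M + 2·[Γ]_M = −2·(1) − 2·(0) + 2·(1) = 0
  L: −2·[P]_L − 2·[τ]_L + 2·[Γ]_L = −2·(2) − 2·(0) + 2·(2) = 0
  T: −2·[P]_T − 2·[τ]_T + 2·[Γ]_T = −2·(-3) − 2·(1) + 2·(-2) = 0
  Θ: −2·[P]_Θ − 2·[τ]_Θ + 2·[Γ]_Θ = −2·(0) − 2·(0) + 2·(0) = 0
All base exponents vanish — dimensionless.

yes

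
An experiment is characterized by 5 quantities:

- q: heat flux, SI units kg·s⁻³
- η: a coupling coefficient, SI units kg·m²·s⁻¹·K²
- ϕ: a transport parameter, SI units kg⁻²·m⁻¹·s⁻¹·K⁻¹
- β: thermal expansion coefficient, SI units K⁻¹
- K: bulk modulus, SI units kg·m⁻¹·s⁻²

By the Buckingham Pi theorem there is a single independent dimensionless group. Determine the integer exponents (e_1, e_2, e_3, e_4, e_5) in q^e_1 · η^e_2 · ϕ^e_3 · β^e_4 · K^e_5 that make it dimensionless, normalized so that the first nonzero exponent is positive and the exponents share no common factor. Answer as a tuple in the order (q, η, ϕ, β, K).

M: e_1·(1) + e_2·(1) + e_3·(-2) + e_4·(0) + e_5·(1) = 0
L: e_1·(0) + e_2·(2) + e_3·(-1) + e_4·(0) + e_5·(-1) = 0
T: e_1·(-3) + e_2·(-1) + e_3·(-1) + e_4·(0) + e_5·(-2) = 0
Θ: e_1·(0) + e_2·(2) + e_3·(-1) + e_4·(-1) + e_5·(0) = 0
Solving this homogeneous linear system for the smallest-integer solution (first nonzero entry positive) gives (3, -2, -1, -3, -3).

(3, -2, -1, -3, -3)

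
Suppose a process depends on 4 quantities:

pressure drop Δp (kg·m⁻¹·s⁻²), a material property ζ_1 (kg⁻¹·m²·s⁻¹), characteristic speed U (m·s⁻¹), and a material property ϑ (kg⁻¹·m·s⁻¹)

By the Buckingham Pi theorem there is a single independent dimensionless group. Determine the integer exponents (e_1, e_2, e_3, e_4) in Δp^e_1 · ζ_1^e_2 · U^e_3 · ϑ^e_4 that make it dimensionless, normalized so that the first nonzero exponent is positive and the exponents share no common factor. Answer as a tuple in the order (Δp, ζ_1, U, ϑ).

M: e_1·(1) + e_2·(-1) + e_3·(0) + e_4·(-1) = 0
L: e_1·(-1) + e_2·(2) + e_3·(1) + e_4·(1) = 0
T: e_1·(-2) + e_2·(-1) + e_3·(-1) + e_4·(-1) = 0
Solving this homogeneous linear system for the smallest-integer solution (first nonzero entry positive) gives (1, 3, -3, -2).

(1, 3, -3, -2)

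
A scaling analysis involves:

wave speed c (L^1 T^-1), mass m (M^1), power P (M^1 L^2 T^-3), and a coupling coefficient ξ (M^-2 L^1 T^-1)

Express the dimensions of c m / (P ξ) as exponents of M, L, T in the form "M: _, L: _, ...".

M: 2, L: -2, T: 3

Collect each base-dimension exponent across the product:
  M: (0) + (1) − (1) − (-2) = 2
  L: (1) + (0) − (2) − (1) = -2
  T: (-1) + (0) − (-3) − (-1) = 3
So the dimensions are [M² L⁻² T³].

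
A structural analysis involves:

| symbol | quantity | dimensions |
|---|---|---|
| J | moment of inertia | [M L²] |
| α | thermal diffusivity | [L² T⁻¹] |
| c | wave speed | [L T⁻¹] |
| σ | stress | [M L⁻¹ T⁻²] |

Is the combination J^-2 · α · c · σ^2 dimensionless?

Sum the exponent of each base dimension across the product:
  M: −2·[J]_M + [α]_M + [c]_M + 2·[σ]_M = −2·(1) + (0) + (0) + 2·(1) = 0
  L: −2·[J]_L + [α]_L + [c]_L + 2·[σ]_L = −2·(2) + (2) + (1) + 2·(-1) = -3
  T: −2·[J]_T + [α]_T + [c]_T + 2·[σ]_T = −2·(0) + (-1) + (-1) + 2·(-2) = -6
Net dimensions [L⁻³ T⁻⁶] ≠ [1] — not dimensionless.

no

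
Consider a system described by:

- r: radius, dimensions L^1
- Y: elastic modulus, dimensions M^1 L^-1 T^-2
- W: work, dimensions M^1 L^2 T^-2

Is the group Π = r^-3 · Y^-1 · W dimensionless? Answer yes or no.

yes

Sum the exponent of each base dimension across the product:
  M: −3·[r]_M − [Y]_M + [W]_M = −3·(0) − (1) + (1) = 0
  L: −3·[r]_L − [Y]_L + [W]_L = −3·(1) − (-1) + (2) = 0
  T: −3·[r]_T − [Y]_T + [W]_T = −3·(0) − (-2) + (-2) = 0
All base exponents vanish — dimensionless.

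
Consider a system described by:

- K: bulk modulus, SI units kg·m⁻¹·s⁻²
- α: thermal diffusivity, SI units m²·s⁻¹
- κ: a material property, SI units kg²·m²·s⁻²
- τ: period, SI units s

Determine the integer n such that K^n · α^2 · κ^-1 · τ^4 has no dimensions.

Balance the M exponent: (1)·n from K, plus 2·(0) − (2) + 4·(0) = -2 from the rest, must sum to zero.
n − 2 = 0, so n = 2.

2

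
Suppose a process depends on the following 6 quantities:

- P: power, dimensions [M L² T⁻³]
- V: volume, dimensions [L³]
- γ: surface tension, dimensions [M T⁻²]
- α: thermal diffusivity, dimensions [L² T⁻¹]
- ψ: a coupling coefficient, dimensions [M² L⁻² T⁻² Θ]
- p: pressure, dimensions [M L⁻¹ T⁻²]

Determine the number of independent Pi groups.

There are 6 variables and 4 base dimensions (M, L, T, Θ).
The dimension matrix has rank 4.
Independent dimensionless groups: 6 − 4 = 2.

2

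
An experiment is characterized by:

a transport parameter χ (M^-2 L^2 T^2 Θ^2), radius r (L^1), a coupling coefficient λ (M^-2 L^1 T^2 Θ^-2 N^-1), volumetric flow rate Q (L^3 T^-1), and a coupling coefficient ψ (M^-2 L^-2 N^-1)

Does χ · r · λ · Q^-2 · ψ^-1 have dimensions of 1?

no

Sum the exponent of each base dimension across the product:
  M: [χ]_M + [r]_M + [λ]_M − 2·[Q]_M − [ψ]_M = (-2) + (0) + (-2) − 2·(0) − (-2) = -2
  L: [χ]_L + [r]_L + [λ]_L − 2·[Q]_L − [ψ]_L = (2) + (1) + (1) − 2·(3) − (-2) = 0
  T: [χ]_T + [r]_T + [λ]_T − 2·[Q]_T − [ψ]_T = (2) + (0) + (2) − 2·(-1) − (0) = 6
  Θ: [χ]_Θ + [r]_Θ + [λ]_Θ − 2·[Q]_Θ − [ψ]_Θ = (2) + (0) + (-2) − 2·(0) − (0) = 0
  N: [χ]_N + [r]_N + [λ]_N − 2·[Q]_N − [ψ]_N = (0) + (0) + (-1) − 2·(0) − (-1) = 0
Net dimensions [M⁻² T⁶] ≠ [1] — not dimensionless.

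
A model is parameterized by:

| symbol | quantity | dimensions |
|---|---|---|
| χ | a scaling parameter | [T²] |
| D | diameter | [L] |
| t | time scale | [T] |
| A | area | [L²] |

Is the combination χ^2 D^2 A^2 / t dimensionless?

no

Sum the exponent of each base dimension across the product:
  L: 2·[χ]_L + 2·[D]_L − [t]_L + 2·[A]_L = 2·(0) + 2·(1) − (0) + 2·(2) = 6
  T: 2·[χ]_T + 2·[D]_T − [t]_T + 2·[A]_T = 2·(2) + 2·(0) − (1) + 2·(0) = 3
Net dimensions [L⁶ T³] ≠ [1] — not dimensionless.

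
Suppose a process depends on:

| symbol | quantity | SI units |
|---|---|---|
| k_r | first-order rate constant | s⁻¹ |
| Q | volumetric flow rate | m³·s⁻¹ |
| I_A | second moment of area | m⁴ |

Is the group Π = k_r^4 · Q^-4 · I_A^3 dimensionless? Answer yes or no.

Sum the exponent of each base dimension across the product:
  M: 4·[k_r]_M − 4·[Q]_M + 3·[I_A]_M = 4·(0) − 4·(0) + 3·(0) = 0
  L: 4·[k_r]_L − 4·[Q]_L + 3·[I_A]_L = 4·(0) − 4·(3) + 3·(4) = 0
  T: 4·[k_r]_T − 4·[Q]_T + 3·[I_A]_T = 4·(-1) − 4·(-1) + 3·(0) = 0
All base exponents vanish — dimensionless.

yes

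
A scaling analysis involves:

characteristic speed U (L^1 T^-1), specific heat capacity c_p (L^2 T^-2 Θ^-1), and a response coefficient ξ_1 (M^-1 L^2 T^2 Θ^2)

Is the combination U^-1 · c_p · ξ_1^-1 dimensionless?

Sum the exponent of each base dimension across the product:
  M: −[U]_M + [c_p]_M − [ξ_1]_M = −(0) + (0) − (-1) = 1
  L: −[U]_L + [c_p]_L − [ξ_1]_L = −(1) + (2) − (2) = -1
  T: −[U]_T + [c_p]_T − [ξ_1]_T = −(-1) + (-2) − (2) = -3
  Θ: −[U]_Θ + [c_p]_Θ − [ξ_1]_Θ = −(0) + (-1) − (2) = -3
Net dimensions [M L⁻¹ T⁻³ Θ⁻³] ≠ [1] — not dimensionless.

no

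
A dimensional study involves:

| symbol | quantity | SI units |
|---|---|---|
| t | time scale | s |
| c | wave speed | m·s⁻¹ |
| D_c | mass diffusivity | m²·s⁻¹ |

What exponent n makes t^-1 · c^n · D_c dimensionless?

-2

Balance the L exponent: (1)·n from c, plus −(0) + (2) = 2 from the rest, must sum to zero.
n + 2 = 0, so n = -2.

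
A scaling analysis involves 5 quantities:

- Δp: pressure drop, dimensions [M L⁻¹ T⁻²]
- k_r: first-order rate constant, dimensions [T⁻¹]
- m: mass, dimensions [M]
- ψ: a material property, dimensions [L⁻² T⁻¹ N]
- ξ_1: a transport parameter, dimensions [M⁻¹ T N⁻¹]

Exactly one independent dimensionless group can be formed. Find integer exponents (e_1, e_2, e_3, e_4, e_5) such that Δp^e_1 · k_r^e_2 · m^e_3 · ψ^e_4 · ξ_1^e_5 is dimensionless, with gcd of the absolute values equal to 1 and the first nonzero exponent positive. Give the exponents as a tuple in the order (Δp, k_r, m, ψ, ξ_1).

(2, -4, -3, -1, -1)

M: e_1·(1) + e_2·(0) + e_3·(1) + e_4·(0) + e_5·(-1) = 0
L: e_1·(-1) + e_2·(0) + e_3·(0) + e_4·(-2) + e_5·(0) = 0
T: e_1·(-2) + e_2·(-1) + e_3·(0) + e_4·(-1) + e_5·(1) = 0
N: e_1·(0) + e_2·(0) + e_3·(0) + e_4·(1) + e_5·(-1) = 0
Solving this homogeneous linear system for the smallest-integer solution (first nonzero entry positive) gives (2, -4, -3, -1, -1).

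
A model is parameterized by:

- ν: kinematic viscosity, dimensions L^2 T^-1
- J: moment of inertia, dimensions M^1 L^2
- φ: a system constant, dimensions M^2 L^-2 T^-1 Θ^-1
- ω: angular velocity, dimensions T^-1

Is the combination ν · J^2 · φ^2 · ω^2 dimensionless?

no

Sum the exponent of each base dimension across the product:
  M: [ν]_M + 2·[J]_M + 2·[φ]_M + 2·[ω]_M = (0) + 2·(1) + 2·(2) + 2·(0) = 6
  L: [ν]_L + 2·[J]_L + 2·[φ]_L + 2·[ω]_L = (2) + 2·(2) + 2·(-2) + 2·(0) = 2
  T: [ν]_T + 2·[J]_T + 2·[φ]_T + 2·[ω]_T = (-1) + 2·(0) + 2·(-1) + 2·(-1) = -5
  Θ: [ν]_Θ + 2·[J]_Θ + 2·[φ]_Θ + 2·[ω]_Θ = (0) + 2·(0) + 2·(-1) + 2·(0) = -2
Net dimensions [M⁶ L² T⁻⁵ Θ⁻²] ≠ [1] — not dimensionless.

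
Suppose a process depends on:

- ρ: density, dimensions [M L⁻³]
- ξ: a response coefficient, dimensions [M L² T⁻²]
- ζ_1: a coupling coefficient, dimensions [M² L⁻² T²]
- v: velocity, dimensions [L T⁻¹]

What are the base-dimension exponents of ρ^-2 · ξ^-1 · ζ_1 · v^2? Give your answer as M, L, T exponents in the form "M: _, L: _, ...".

Collect each base-dimension exponent across the product:
  M: −2·(1) − (1) + (2) + 2·(0) = -1
  L: −2·(-3) − (2) + (-2) + 2·(1) = 4
  T: −2·(0) − (-2) + (2) + 2·(-1) = 2
So the dimensions are [M⁻¹ L⁴ T²].

M: -1, L: 4, T: 2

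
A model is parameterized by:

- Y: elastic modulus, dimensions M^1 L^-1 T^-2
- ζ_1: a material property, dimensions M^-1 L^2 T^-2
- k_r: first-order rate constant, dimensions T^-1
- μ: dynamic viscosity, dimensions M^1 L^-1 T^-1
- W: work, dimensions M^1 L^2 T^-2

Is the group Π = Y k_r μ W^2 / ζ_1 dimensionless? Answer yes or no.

Sum the exponent of each base dimension across the product:
  M: [Y]_M − [ζ_1]_M + [k_r]_M + [μ]_M + 2·[W]_M = (1) − (-1) + (0) + (1) + 2·(1) = 5
  L: [Y]_L − [ζ_1]_L + [k_r]_L + [μ]_L + 2·[W]_L = (-1) − (2) + (0) + (-1) + 2·(2) = 0
  T: [Y]_T − [ζ_1]_T + [k_r]_T + [μ]_T + 2·[W]_T = (-2) − (-2) + (-1) + (-1) + 2·(-2) = -6
Net dimensions [M⁵ T⁻⁶] ≠ [1] — not dimensionless.

no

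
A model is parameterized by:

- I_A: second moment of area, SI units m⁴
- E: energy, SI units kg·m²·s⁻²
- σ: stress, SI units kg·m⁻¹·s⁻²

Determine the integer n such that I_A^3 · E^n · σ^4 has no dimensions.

Balance the M exponent: (1)·n from E, plus 3·(0) + 4·(1) = 4 from the rest, must sum to zero.
n + 4 = 0, so n = -4.

-4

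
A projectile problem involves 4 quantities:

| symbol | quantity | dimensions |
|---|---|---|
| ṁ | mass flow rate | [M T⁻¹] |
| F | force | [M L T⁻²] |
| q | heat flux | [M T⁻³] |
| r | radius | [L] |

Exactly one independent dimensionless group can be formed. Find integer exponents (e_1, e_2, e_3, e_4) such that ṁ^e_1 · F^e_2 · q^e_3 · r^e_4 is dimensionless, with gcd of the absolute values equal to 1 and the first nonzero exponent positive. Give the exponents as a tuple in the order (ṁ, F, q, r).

(1, -2, 1, 2)

M: e_1·(1) + e_2·(1) + e_3·(1) + e_4·(0) = 0
L: e_1·(0) + e_2·(1) + e_3·(0) + e_4·(1) = 0
T: e_1·(-1) + e_2·(-2) + e_3·(-3) + e_4·(0) = 0
Solving this homogeneous linear system for the smallest-integer solution (first nonzero entry positive) gives (1, -2, 1, 2).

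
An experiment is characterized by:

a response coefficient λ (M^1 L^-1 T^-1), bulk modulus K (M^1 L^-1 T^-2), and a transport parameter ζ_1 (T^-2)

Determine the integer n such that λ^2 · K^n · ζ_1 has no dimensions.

-2

Balance the M exponent: (1)·n from K, plus 2·(1) + (0) = 2 from the rest, must sum to zero.
n + 2 = 0, so n = -2.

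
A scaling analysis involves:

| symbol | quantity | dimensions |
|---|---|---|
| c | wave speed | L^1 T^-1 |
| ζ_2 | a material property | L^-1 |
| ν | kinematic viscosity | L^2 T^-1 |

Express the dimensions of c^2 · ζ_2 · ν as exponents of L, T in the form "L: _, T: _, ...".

L: 3, T: -3

Collect each base-dimension exponent across the product:
  L: 2·(1) + (-1) + (2) = 3
  T: 2·(-1) + (0) + (-1) = -3
So the dimensions are [L³ T⁻³].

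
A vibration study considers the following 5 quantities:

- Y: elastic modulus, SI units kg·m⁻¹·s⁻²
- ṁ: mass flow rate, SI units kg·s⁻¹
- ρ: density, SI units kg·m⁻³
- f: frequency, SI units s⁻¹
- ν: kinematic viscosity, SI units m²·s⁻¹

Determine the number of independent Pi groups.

2

There are 5 variables and 3 base dimensions (M, L, T).
The dimension matrix has rank 3.
Independent dimensionless groups: 5 − 3 = 2.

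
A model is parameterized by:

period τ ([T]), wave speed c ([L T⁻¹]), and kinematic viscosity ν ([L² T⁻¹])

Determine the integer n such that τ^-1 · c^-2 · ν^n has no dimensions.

Balance the L exponent: (2)·n from ν, plus −(0) − 2·(1) = -2 from the rest, must sum to zero.
2n − 2 = 0, so n = 1.

1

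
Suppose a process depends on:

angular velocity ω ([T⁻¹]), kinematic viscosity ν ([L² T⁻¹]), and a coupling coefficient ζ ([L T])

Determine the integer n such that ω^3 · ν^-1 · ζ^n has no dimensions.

2

Balance the L exponent: (1)·n from ζ, plus 3·(0) − (2) = -2 from the rest, must sum to zero.
n − 2 = 0, so n = 2.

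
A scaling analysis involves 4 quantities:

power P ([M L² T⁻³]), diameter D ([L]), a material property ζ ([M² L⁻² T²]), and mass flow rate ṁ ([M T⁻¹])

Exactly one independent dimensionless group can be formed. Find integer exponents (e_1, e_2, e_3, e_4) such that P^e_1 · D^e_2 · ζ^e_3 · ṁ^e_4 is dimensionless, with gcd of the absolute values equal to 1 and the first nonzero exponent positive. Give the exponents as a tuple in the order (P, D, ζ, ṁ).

M: e_1·(1) + e_2·(0) + e_3·(2) + e_4·(1) = 0
L: e_1·(2) + e_2·(1) + e_3·(-2) + e_4·(0) = 0
T: e_1·(-3) + e_2·(0) + e_3·(2) + e_4·(-1) = 0
Solving this homogeneous linear system for the smallest-integer solution (first nonzero entry positive) gives (2, -2, 1, -4).

(2, -2, 1, -4)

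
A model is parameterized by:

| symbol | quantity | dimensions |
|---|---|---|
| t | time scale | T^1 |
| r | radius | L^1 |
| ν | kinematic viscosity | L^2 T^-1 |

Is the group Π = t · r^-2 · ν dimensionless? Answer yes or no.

yes

Sum the exponent of each base dimension across the product:
  M: [t]_M − 2·[r]_M + [ν]_M = (0) − 2·(0) + (0) = 0
  L: [t]_L − 2·[r]_L + [ν]_L = (0) − 2·(1) + (2) = 0
  T: [t]_T − 2·[r]_T + [ν]_T = (1) − 2·(0) + (-1) = 0
  Θ: [t]_Θ − 2·[r]_Θ + [ν]_Θ = (0) − 2·(0) + (0) = 0
  N: [t]_N − 2·[r]_N + [ν]_N = (0) − 2·(0) + (0) = 0
All base exponents vanish — dimensionless.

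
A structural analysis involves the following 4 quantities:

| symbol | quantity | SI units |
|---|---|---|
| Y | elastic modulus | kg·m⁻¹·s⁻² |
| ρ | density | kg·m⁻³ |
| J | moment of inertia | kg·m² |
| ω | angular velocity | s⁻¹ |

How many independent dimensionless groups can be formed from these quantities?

1

There are 4 variables and 3 base dimensions (M, L, T).
The dimension matrix has rank 3.
Independent dimensionless groups: 4 − 3 = 1.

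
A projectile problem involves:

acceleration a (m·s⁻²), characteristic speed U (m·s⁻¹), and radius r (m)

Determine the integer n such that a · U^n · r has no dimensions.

-2

Balance the L exponent: (1)·n from U, plus (1) + (1) = 2 from the rest, must sum to zero.
n + 2 = 0, so n = -2.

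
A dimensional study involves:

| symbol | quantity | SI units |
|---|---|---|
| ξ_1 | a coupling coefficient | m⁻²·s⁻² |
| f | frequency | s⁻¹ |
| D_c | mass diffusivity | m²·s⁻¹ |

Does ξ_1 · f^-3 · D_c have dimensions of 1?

yes

Sum the exponent of each base dimension across the product:
  L: [ξ_1]_L − 3·[f]_L + [D_c]_L = (-2) − 3·(0) + (2) = 0
  T: [ξ_1]_T − 3·[f]_T + [D_c]_T = (-2) − 3·(-1) + (-1) = 0
All base exponents vanish — dimensionless.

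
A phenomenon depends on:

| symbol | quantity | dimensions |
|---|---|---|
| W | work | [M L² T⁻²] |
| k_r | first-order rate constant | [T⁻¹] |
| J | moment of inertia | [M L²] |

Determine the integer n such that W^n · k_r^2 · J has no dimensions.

Balance the M exponent: (1)·n from W, plus 2·(0) + (1) = 1 from the rest, must sum to zero.
n + 1 = 0, so n = -1.

-1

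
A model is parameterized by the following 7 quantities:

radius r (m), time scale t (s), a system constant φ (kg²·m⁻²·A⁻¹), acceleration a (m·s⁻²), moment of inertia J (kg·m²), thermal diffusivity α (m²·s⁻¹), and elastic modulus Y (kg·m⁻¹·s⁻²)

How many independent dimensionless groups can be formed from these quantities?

3

There are 7 variables and 4 base dimensions (M, L, T, I).
The dimension matrix has rank 4.
Independent dimensionless groups: 7 − 4 = 3.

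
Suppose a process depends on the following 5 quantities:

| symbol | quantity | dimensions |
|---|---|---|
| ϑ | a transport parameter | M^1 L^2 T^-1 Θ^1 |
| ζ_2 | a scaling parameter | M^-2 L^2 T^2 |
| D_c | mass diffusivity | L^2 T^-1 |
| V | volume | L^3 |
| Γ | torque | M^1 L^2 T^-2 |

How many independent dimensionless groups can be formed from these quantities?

There are 5 variables and 4 base dimensions (M, L, T, Θ).
The dimension matrix has rank 4.
Independent dimensionless groups: 5 − 4 = 1.

1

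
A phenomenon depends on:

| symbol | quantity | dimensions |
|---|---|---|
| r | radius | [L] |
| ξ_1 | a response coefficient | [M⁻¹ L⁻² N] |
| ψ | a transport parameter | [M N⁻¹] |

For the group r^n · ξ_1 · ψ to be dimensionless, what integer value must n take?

Balance the L exponent: (1)·n from r, plus (-2) + (0) = -2 from the rest, must sum to zero.
n − 2 = 0, so n = 2.

2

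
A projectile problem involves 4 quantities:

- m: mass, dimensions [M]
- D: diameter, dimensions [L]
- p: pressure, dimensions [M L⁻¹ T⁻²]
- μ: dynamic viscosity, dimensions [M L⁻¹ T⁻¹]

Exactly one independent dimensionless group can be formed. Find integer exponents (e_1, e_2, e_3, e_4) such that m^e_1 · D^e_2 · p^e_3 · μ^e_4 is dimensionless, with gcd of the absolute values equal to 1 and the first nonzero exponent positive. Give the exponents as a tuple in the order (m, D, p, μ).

(1, -1, 1, -2)

M: e_1·(1) + e_2·(0) + e_3·(1) + e_4·(1) = 0
L: e_1·(0) + e_2·(1) + e_3·(-1) + e_4·(-1) = 0
T: e_1·(0) + e_2·(0) + e_3·(-2) + e_4·(-1) = 0
Solving this homogeneous linear system for the smallest-integer solution (first nonzero entry positive) gives (1, -1, 1, -2).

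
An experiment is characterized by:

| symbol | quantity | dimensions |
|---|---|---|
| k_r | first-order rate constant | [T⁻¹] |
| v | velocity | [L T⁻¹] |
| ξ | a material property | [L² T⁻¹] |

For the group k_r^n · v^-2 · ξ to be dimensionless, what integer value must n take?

Balance the T exponent: (-1)·n from k_r, plus −2·(-1) + (-1) = 1 from the rest, must sum to zero.
−n + 1 = 0, so n = 1.

1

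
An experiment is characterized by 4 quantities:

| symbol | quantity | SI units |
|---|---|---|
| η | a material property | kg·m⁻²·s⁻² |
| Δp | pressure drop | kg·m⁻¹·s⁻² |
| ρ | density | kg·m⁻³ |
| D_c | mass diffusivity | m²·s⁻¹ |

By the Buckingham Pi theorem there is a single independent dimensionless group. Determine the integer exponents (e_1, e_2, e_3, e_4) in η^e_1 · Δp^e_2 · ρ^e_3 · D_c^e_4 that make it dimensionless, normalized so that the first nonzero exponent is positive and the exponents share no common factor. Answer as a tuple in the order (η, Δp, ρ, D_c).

(2, -3, 1, 2)

M: e_1·(1) + e_2·(1) + e_3·(1) + e_4·(0) = 0
L: e_1·(-2) + e_2·(-1) + e_3·(-3) + e_4·(2) = 0
T: e_1·(-2) + e_2·(-2) + e_3·(0) + e_4·(-1) = 0
Solving this homogeneous linear system for the smallest-integer solution (first nonzero entry positive) gives (2, -3, 1, 2).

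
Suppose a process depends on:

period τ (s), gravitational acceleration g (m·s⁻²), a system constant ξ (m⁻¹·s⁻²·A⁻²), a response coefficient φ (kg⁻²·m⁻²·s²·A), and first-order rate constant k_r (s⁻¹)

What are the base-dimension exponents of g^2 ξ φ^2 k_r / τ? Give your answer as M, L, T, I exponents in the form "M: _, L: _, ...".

M: -4, L: -3, T: -4, I: 0

Collect each base-dimension exponent across the product:
  M: −(0) + 2·(0) + (0) + 2·(-2) + (0) = -4
  L: −(0) + 2·(1) + (-1) + 2·(-2) + (0) = -3
  T: −(1) + 2·(-2) + (-2) + 2·(2) + (-1) = -4
  I: −(0) + 2·(0) + (-2) + 2·(1) + (0) = 0
So the dimensions are [M⁻⁴ L⁻³ T⁻⁴].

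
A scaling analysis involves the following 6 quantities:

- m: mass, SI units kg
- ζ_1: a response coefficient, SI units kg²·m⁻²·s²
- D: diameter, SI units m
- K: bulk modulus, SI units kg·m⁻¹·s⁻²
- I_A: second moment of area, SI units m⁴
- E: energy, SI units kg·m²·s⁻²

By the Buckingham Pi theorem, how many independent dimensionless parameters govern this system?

There are 6 variables and 3 base dimensions (M, L, T).
The dimension matrix has rank 3.
Independent dimensionless groups: 6 − 3 = 3.

3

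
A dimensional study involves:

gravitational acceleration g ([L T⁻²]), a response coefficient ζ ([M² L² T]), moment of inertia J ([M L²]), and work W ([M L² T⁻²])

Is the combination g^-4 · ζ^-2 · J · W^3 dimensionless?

yes

Sum the exponent of each base dimension across the product:
  M: −4·[g]_M − 2·[ζ]_M + [J]_M + 3·[W]_M = −4·(0) − 2·(2) + (1) + 3·(1) = 0
  L: −4·[g]_L − 2·[ζ]_L + [J]_L + 3·[W]_L = −4·(1) − 2·(2) + (2) + 3·(2) = 0
  T: −4·[g]_T − 2·[ζ]_T + [J]_T + 3·[W]_T = −4·(-2) − 2·(1) + (0) + 3·(-2) = 0
All base exponents vanish — dimensionless.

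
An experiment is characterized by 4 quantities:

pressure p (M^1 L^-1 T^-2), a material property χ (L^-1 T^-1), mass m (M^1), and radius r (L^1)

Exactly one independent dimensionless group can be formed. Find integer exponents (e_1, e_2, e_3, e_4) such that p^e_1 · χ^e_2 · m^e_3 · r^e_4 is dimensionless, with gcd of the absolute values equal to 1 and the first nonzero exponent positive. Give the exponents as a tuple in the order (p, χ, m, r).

M: e_1·(1) + e_2·(0) + e_3·(1) + e_4·(0) = 0
L: e_1·(-1) + e_2·(-1) + e_3·(0) + e_4·(1) = 0
T: e_1·(-2) + e_2·(-1) + e_3·(0) + e_4·(0) = 0
Solving this homogeneous linear system for the smallest-integer solution (first nonzero entry positive) gives (1, -2, -1, -1).

(1, -2, -1, -1)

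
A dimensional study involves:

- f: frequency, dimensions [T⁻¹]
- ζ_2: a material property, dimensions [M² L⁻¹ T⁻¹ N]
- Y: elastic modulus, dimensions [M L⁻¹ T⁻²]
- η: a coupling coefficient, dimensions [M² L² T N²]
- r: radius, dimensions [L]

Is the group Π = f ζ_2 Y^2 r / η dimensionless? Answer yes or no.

Sum the exponent of each base dimension across the product:
  M: [f]_M + [ζ_2]_M + 2·[Y]_M − [η]_M + [r]_M = (0) + (2) + 2·(1) − (2) + (0) = 2
  L: [f]_L + [ζ_2]_L + 2·[Y]_L − [η]_L + [r]_L = (0) + (-1) + 2·(-1) − (2) + (1) = -4
  T: [f]_T + [ζ_2]_T + 2·[Y]_T − [η]_T + [r]_T = (-1) + (-1) + 2·(-2) − (1) + (0) = -7
  N: [f]_N + [ζ_2]_N + 2·[Y]_N − [η]_N + [r]_N = (0) + (1) + 2·(0) − (2) + (0) = -1
Net dimensions [M² L⁻⁴ T⁻⁷ N⁻¹] ≠ [1] — not dimensionless.

no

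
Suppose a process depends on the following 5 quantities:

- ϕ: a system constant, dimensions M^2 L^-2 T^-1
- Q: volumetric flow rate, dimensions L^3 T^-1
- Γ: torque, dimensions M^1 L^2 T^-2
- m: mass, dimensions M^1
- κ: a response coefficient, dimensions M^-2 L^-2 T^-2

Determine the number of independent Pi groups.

There are 5 variables and 3 base dimensions (M, L, T).
The dimension matrix has rank 3.
Independent dimensionless groups: 5 − 3 = 2.

2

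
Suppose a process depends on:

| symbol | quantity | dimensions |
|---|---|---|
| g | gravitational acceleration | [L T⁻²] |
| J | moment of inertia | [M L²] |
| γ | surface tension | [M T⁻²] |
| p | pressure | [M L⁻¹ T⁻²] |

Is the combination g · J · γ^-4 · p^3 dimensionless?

Sum the exponent of each base dimension across the product:
  M: [g]_M + [J]_M − 4·[γ]_M + 3·[p]_M = (0) + (1) − 4·(1) + 3·(1) = 0
  L: [g]_L + [J]_L − 4·[γ]_L + 3·[p]_L = (1) + (2) − 4·(0) + 3·(-1) = 0
  T: [g]_T + [J]_T − 4·[γ]_T + 3·[p]_T = (-2) + (0) − 4·(-2) + 3·(-2) = 0
  I: [g]_I + [J]_I − 4·[γ]_I + 3·[p]_I = (0) + (0) − 4·(0) + 3·(0) = 0
All base exponents vanish — dimensionless.

yes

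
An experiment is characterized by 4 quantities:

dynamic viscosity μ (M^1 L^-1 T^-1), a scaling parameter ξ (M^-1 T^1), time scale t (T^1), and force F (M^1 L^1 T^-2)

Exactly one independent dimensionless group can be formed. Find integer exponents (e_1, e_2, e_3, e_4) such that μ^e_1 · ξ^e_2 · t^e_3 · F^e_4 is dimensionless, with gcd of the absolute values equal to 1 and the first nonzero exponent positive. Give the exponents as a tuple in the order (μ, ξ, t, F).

(1, 2, 1, 1)

M: e_1·(1) + e_2·(-1) + e_3·(0) + e_4·(1) = 0
L: e_1·(-1) + e_2·(0) + e_3·(0) + e_4·(1) = 0
T: e_1·(-1) + e_2·(1) + e_3·(1) + e_4·(-2) = 0
Solving this homogeneous linear system for the smallest-integer solution (first nonzero entry positive) gives (1, 2, 1, 1).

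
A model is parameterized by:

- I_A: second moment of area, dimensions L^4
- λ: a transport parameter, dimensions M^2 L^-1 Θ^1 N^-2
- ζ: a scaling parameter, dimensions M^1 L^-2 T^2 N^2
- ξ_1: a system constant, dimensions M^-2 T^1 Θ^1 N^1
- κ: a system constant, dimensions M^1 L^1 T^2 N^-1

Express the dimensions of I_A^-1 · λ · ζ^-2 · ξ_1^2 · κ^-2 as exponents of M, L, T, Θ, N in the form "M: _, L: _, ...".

Collect each base-dimension exponent across the product:
  M: −(0) + (2) − 2·(1) + 2·(-2) − 2·(1) = -6
  L: −(4) + (-1) − 2·(-2) + 2·(0) − 2·(1) = -3
  T: −(0) + (0) − 2·(2) + 2·(1) − 2·(2) = -6
  Θ: −(0) + (1) − 2·(0) + 2·(1) − 2·(0) = 3
  N: −(0) + (-2) − 2·(2) + 2·(1) − 2·(-1) = -2
So the dimensions are [M⁻⁶ L⁻³ T⁻⁶ Θ³ N⁻²].

M: -6, L: -3, T: -6, Θ: 3, N: -2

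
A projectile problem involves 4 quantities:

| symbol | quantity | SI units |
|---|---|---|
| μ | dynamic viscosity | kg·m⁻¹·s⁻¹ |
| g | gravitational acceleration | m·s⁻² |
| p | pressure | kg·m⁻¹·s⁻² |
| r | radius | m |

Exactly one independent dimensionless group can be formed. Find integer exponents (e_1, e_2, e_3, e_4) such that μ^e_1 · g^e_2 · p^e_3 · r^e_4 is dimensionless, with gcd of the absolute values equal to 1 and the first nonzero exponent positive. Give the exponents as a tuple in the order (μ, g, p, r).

M: e_1·(1) + e_2·(0) + e_3·(1) + e_4·(0) = 0
L: e_1·(-1) + e_2·(1) + e_3·(-1) + e_4·(1) = 0
T: e_1·(-1) + e_2·(-2) + e_3·(-2) + e_4·(0) = 0
Solving this homogeneous linear system for the smallest-integer solution (first nonzero entry positive) gives (2, 1, -2, -1).

(2, 1, -2, -1)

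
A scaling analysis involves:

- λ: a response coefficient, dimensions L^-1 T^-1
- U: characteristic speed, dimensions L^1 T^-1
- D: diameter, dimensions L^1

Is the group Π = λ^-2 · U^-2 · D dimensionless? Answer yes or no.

no

Sum the exponent of each base dimension across the product:
  L: −2·[λ]_L − 2·[U]_L + [D]_L = −2·(-1) − 2·(1) + (1) = 1
  T: −2·[λ]_T − 2·[U]_T + [D]_T = −2·(-1) − 2·(-1) + (0) = 4
Net dimensions [L T⁴] ≠ [1] — not dimensionless.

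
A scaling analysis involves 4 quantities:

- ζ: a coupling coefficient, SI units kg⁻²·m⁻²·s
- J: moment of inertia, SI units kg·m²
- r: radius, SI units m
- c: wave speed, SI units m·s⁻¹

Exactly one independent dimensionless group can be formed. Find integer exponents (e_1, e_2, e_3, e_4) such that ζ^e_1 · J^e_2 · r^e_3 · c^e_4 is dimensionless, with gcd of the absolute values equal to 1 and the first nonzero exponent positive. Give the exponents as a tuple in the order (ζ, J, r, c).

M: e_1·(-2) + e_2·(1) + e_3·(0) + e_4·(0) = 0
L: e_1·(-2) + e_2·(2) + e_3·(1) + e_4·(1) = 0
T: e_1·(1) + e_2·(0) + e_3·(0) + e_4·(-1) = 0
Solving this homogeneous linear system for the smallest-integer solution (first nonzero entry positive) gives (1, 2, -3, 1).

(1, 2, -3, 1)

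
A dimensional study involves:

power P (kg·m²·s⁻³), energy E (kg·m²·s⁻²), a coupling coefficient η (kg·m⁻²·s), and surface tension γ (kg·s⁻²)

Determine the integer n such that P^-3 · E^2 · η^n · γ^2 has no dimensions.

-1

Balance the M exponent: (1)·n from η, plus −3·(1) + 2·(1) + 2·(1) = 1 from the rest, must sum to zero.
n + 1 = 0, so n = -1.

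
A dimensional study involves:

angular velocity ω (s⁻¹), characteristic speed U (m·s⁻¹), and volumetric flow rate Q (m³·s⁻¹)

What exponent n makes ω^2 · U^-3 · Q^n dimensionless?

1

Balance the L exponent: (3)·n from Q, plus 2·(0) − 3·(1) = -3 from the rest, must sum to zero.
3n − 3 = 0, so n = 1.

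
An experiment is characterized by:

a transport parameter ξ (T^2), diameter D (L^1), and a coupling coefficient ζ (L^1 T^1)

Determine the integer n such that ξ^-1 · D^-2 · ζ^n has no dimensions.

2

Balance the L exponent: (1)·n from ζ, plus −(0) − 2·(1) = -2 from the rest, must sum to zero.
n − 2 = 0, so n = 2.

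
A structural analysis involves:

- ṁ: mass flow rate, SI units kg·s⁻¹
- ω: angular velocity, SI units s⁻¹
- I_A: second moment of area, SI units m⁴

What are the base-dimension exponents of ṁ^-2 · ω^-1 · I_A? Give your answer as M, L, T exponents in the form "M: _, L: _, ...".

Collect each base-dimension exponent across the product:
  M: −2·(1) − (0) + (0) = -2
  L: −2·(0) − (0) + (4) = 4
  T: −2·(-1) − (-1) + (0) = 3
So the dimensions are [M⁻² L⁴ T³].

M: -2, L: 4, T: 3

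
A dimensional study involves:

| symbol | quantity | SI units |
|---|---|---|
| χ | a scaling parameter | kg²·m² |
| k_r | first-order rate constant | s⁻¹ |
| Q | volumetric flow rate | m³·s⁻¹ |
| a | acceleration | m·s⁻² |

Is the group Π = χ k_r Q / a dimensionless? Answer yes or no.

Sum the exponent of each base dimension across the product:
  M: [χ]_M + [k_r]_M + [Q]_M − [a]_M = (2) + (0) + (0) − (0) = 2
  L: [χ]_L + [k_r]_L + [Q]_L − [a]_L = (2) + (0) + (3) − (1) = 4
  T: [χ]_T + [k_r]_T + [Q]_T − [a]_T = (0) + (-1) + (-1) − (-2) = 0
Net dimensions [M² L⁴] ≠ [1] — not dimensionless.

no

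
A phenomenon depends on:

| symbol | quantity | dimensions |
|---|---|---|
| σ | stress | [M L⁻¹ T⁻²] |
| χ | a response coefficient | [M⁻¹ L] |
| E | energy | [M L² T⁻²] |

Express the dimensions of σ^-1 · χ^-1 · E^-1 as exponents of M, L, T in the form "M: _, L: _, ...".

Collect each base-dimension exponent across the product:
  M: −(1) − (-1) − (1) = -1
  L: −(-1) − (1) − (2) = -2
  T: −(-2) − (0) − (-2) = 4
So the dimensions are [M⁻¹ L⁻² T⁴].

M: -1, L: -2, T: 4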